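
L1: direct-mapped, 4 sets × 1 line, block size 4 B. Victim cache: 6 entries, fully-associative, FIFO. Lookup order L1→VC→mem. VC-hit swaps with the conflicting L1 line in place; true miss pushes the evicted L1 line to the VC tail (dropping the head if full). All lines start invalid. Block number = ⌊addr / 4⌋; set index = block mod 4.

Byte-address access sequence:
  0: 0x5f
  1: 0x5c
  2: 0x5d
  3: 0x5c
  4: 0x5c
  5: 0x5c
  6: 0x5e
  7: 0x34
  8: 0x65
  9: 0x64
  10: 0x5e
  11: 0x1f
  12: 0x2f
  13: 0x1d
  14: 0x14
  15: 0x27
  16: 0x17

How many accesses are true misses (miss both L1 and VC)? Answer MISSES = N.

#0 0x5f→b23/s3 MISS; vc=[]
#1 0x5c→b23/s3 L1-HIT; vc=[]
#2 0x5d→b23/s3 L1-HIT; vc=[]
#3 0x5c→b23/s3 L1-HIT; vc=[]
#4 0x5c→b23/s3 L1-HIT; vc=[]
#5 0x5c→b23/s3 L1-HIT; vc=[]
#6 0x5e→b23/s3 L1-HIT; vc=[]
#7 0x34→b13/s1 MISS; vc=[]
#8 0x65→b25/s1 MISS; vc=[13]
#9 0x64→b25/s1 L1-HIT; vc=[13]
#10 0x5e→b23/s3 L1-HIT; vc=[13]
#11 0x1f→b7/s3 MISS; vc=[13,23]
#12 0x2f→b11/s3 MISS; vc=[13,23,7]
#13 0x1d→b7/s3 VC-HIT; vc=[13,23,11]
#14 0x14→b5/s1 MISS; vc=[13,23,11,25]
#15 0x27→b9/s1 MISS; vc=[13,23,11,25,5]
#16 0x17→b5/s1 VC-HIT; vc=[13,23,11,25,9]

MISSES = 7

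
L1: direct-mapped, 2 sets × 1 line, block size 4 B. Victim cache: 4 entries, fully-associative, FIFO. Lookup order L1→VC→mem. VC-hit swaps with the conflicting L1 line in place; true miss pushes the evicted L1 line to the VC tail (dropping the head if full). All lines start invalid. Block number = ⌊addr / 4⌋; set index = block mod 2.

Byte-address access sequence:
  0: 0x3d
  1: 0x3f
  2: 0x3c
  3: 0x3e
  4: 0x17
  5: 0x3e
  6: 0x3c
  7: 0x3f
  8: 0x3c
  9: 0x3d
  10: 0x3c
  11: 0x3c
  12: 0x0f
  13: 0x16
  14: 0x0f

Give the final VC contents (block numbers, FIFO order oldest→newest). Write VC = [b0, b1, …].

  [0] addr=0x3d blk=15 s=1: MISS | VC []
  [1] addr=0x3f blk=15 s=1: L1-HIT | VC []
  [2] addr=0x3c blk=15 s=1: L1-HIT | VC []
  [3] addr=0x3e blk=15 s=1: L1-HIT | VC []
  [4] addr=0x17 blk=5 s=1: MISS | VC [15]
  [5] addr=0x3e blk=15 s=1: VC-HIT | VC [5]
  [6] addr=0x3c blk=15 s=1: L1-HIT | VC [5]
  [7] addr=0x3f blk=15 s=1: L1-HIT | VC [5]
  [8] addr=0x3c blk=15 s=1: L1-HIT | VC [5]
  [9] addr=0x3d blk=15 s=1: L1-HIT | VC [5]
  [10] addr=0x3c blk=15 s=1: L1-HIT | VC [5]
  [11] addr=0x3c blk=15 s=1: L1-HIT | VC [5]
  [12] addr=0xf blk=3 s=1: MISS | VC [5, 15]
  [13] addr=0x16 blk=5 s=1: VC-HIT | VC [3, 15]
  [14] addr=0xf blk=3 s=1: VC-HIT | VC [5, 15]

VC = [5, 15]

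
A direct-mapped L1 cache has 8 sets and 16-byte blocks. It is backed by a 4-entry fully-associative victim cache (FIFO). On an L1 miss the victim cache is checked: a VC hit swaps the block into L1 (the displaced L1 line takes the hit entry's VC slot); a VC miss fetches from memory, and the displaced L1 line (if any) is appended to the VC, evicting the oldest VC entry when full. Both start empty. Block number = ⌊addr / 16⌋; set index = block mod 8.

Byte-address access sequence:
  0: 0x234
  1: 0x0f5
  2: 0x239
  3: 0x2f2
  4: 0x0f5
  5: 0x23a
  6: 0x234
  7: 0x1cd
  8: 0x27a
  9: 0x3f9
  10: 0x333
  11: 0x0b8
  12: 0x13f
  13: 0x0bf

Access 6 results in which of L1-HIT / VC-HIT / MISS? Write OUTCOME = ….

0: 0x234 (blk 35, set 3) → MISS  vc=[]
1: 0xf5 (blk 15, set 7) → MISS  vc=[]
2: 0x239 (blk 35, set 3) → L1-HIT  vc=[]
3: 0x2f2 (blk 47, set 7) → MISS  vc=[15]
4: 0xf5 (blk 15, set 7) → VC-HIT  vc=[47]
5: 0x23a (blk 35, set 3) → L1-HIT  vc=[47]
6: 0x234 (blk 35, set 3) → L1-HIT  vc=[47]
7: 0x1cd (blk 28, set 4) → MISS  vc=[47]
8: 0x27a (blk 39, set 7) → MISS  vc=[47, 15]
9: 0x3f9 (blk 63, set 7) → MISS  vc=[47, 15, 39]
10: 0x333 (blk 51, set 3) → MISS  vc=[47, 15, 39, 35]
11: 0xb8 (blk 11, set 3) → MISS  vc=[15, 39, 35, 51]
12: 0x13f (blk 19, set 3) → MISS  vc=[39, 35, 51, 11]
13: 0xbf (blk 11, set 3) → VC-HIT  vc=[39, 35, 51, 19]

OUTCOME = L1-HIT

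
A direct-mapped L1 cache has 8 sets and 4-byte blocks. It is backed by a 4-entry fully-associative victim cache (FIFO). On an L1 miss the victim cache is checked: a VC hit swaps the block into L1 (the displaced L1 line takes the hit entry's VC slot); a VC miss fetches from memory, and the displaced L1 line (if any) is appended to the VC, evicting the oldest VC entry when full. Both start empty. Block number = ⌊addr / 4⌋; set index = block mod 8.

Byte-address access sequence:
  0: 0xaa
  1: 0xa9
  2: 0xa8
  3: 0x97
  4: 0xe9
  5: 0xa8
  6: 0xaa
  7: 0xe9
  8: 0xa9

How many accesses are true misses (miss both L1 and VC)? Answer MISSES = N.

  [0] addr=0xaa blk=42 s=2: MISS | VC []
  [1] addr=0xa9 blk=42 s=2: L1-HIT | VC []
  [2] addr=0xa8 blk=42 s=2: L1-HIT | VC []
  [3] addr=0x97 blk=37 s=5: MISS | VC []
  [4] addr=0xe9 blk=58 s=2: MISS | VC [42]
  [5] addr=0xa8 blk=42 s=2: VC-HIT | VC [58]
  [6] addr=0xaa blk=42 s=2: L1-HIT | VC [58]
  [7] addr=0xe9 blk=58 s=2: VC-HIT | VC [42]
  [8] addr=0xa9 blk=42 s=2: VC-HIT | VC [58]

MISSES = 3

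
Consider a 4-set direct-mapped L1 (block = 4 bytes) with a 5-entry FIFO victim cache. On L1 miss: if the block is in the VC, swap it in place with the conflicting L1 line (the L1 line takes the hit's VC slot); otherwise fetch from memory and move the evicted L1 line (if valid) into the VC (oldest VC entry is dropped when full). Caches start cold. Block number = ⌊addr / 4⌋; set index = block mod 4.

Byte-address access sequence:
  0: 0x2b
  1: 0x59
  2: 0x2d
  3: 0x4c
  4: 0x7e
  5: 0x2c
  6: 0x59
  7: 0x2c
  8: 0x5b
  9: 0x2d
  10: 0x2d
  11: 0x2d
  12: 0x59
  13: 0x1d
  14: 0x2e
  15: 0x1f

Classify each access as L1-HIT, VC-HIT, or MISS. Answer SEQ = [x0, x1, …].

SEQ = [MISS, MISS, MISS, MISS, MISS, VC-HIT, L1-HIT, L1-HIT, L1-HIT, L1-HIT, L1-HIT, L1-HIT, L1-HIT, MISS, VC-HIT, VC-HIT]

  [0] addr=0x2b blk=10 s=2: MISS | VC []
  [1] addr=0x59 blk=22 s=2: MISS | VC [10]
  [2] addr=0x2d blk=11 s=3: MISS | VC [10]
  [3] addr=0x4c blk=19 s=3: MISS | VC [10, 11]
  [4] addr=0x7e blk=31 s=3: MISS | VC [10, 11, 19]
  [5] addr=0x2c blk=11 s=3: VC-HIT | VC [10, 31, 19]
  [6] addr=0x59 blk=22 s=2: L1-HIT | VC [10, 31, 19]
  [7] addr=0x2c blk=11 s=3: L1-HIT | VC [10, 31, 19]
  [8] addr=0x5b blk=22 s=2: L1-HIT | VC [10, 31, 19]
  [9] addr=0x2d blk=11 s=3: L1-HIT | VC [10, 31, 19]
  [10] addr=0x2d blk=11 s=3: L1-HIT | VC [10, 31, 19]
  [11] addr=0x2d blk=11 s=3: L1-HIT | VC [10, 31, 19]
  [12] addr=0x59 blk=22 s=2: L1-HIT | VC [10, 31, 19]
  [13] addr=0x1d blk=7 s=3: MISS | VC [10, 31, 19, 11]
  [14] addr=0x2e blk=11 s=3: VC-HIT | VC [10, 31, 19, 7]
  [15] addr=0x1f blk=7 s=3: VC-HIT | VC [10, 31, 19, 11]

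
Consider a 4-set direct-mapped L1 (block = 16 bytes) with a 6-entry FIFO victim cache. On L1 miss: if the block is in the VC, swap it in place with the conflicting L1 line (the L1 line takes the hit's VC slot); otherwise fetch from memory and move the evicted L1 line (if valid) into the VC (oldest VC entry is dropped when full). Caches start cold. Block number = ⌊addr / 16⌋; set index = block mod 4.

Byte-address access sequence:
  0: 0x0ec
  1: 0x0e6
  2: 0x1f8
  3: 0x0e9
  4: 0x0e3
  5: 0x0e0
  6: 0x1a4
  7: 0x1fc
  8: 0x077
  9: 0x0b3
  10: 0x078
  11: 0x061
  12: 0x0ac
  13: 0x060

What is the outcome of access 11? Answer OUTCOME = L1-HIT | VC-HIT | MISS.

OUTCOME = MISS

0: 0xec (blk 14, set 2) → MISS  vc=[]
1: 0xe6 (blk 14, set 2) → L1-HIT  vc=[]
2: 0x1f8 (blk 31, set 3) → MISS  vc=[]
3: 0xe9 (blk 14, set 2) → L1-HIT  vc=[]
4: 0xe3 (blk 14, set 2) → L1-HIT  vc=[]
5: 0xe0 (blk 14, set 2) → L1-HIT  vc=[]
6: 0x1a4 (blk 26, set 2) → MISS  vc=[14]
7: 0x1fc (blk 31, set 3) → L1-HIT  vc=[14]
8: 0x77 (blk 7, set 3) → MISS  vc=[14, 31]
9: 0xb3 (blk 11, set 3) → MISS  vc=[14, 31, 7]
10: 0x78 (blk 7, set 3) → VC-HIT  vc=[14, 31, 11]
11: 0x61 (blk 6, set 2) → MISS  vc=[14, 31, 11, 26]
12: 0xac (blk 10, set 2) → MISS  vc=[14, 31, 11, 26, 6]
13: 0x60 (blk 6, set 2) → VC-HIT  vc=[14, 31, 11, 26, 10]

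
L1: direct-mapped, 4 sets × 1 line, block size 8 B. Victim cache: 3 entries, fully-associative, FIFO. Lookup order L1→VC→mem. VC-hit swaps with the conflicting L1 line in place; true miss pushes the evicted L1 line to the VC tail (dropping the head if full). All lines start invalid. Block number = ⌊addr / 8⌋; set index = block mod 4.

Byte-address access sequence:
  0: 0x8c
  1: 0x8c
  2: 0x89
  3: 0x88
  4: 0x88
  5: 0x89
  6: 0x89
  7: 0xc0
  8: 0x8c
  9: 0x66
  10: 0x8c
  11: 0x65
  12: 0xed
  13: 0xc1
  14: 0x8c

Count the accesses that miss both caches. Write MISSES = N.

MISSES = 4

  [0] addr=0x8c blk=17 s=1: MISS | VC []
  [1] addr=0x8c blk=17 s=1: L1-HIT | VC []
  [2] addr=0x89 blk=17 s=1: L1-HIT | VC []
  [3] addr=0x88 blk=17 s=1: L1-HIT | VC []
  [4] addr=0x88 blk=17 s=1: L1-HIT | VC []
  [5] addr=0x89 blk=17 s=1: L1-HIT | VC []
  [6] addr=0x89 blk=17 s=1: L1-HIT | VC []
  [7] addr=0xc0 blk=24 s=0: MISS | VC []
  [8] addr=0x8c blk=17 s=1: L1-HIT | VC []
  [9] addr=0x66 blk=12 s=0: MISS | VC [24]
  [10] addr=0x8c blk=17 s=1: L1-HIT | VC [24]
  [11] addr=0x65 blk=12 s=0: L1-HIT | VC [24]
  [12] addr=0xed blk=29 s=1: MISS | VC [24, 17]
  [13] addr=0xc1 blk=24 s=0: VC-HIT | VC [12, 17]
  [14] addr=0x8c blk=17 s=1: VC-HIT | VC [12, 29]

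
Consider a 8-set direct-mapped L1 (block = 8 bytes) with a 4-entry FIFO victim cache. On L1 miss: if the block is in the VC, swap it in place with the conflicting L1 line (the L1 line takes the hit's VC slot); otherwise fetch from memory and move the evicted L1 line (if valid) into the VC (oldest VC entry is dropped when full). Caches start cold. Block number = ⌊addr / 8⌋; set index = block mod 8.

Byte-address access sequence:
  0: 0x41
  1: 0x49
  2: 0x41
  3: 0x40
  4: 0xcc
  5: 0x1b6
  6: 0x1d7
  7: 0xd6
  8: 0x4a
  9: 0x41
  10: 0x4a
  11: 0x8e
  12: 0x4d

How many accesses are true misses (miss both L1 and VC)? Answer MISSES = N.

  [0] addr=0x41 blk=8 s=0: MISS | VC []
  [1] addr=0x49 blk=9 s=1: MISS | VC []
  [2] addr=0x41 blk=8 s=0: L1-HIT | VC []
  [3] addr=0x40 blk=8 s=0: L1-HIT | VC []
  [4] addr=0xcc blk=25 s=1: MISS | VC [9]
  [5] addr=0x1b6 blk=54 s=6: MISS | VC [9]
  [6] addr=0x1d7 blk=58 s=2: MISS | VC [9]
  [7] addr=0xd6 blk=26 s=2: MISS | VC [9, 58]
  [8] addr=0x4a blk=9 s=1: VC-HIT | VC [25, 58]
  [9] addr=0x41 blk=8 s=0: L1-HIT | VC [25, 58]
  [10] addr=0x4a blk=9 s=1: L1-HIT | VC [25, 58]
  [11] addr=0x8e blk=17 s=1: MISS | VC [25, 58, 9]
  [12] addr=0x4d blk=9 s=1: VC-HIT | VC [25, 58, 17]

MISSES = 7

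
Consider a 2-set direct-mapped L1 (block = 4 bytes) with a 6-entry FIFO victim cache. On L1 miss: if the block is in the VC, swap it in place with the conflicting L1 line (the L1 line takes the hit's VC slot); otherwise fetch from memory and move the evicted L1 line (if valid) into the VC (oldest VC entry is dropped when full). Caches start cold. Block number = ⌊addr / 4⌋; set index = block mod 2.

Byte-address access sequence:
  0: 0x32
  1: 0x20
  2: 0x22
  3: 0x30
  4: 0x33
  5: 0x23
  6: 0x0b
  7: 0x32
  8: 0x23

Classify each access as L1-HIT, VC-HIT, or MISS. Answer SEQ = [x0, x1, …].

#0 0x32→b12/s0 MISS; vc=[]
#1 0x20→b8/s0 MISS; vc=[12]
#2 0x22→b8/s0 L1-HIT; vc=[12]
#3 0x30→b12/s0 VC-HIT; vc=[8]
#4 0x33→b12/s0 L1-HIT; vc=[8]
#5 0x23→b8/s0 VC-HIT; vc=[12]
#6 0xb→b2/s0 MISS; vc=[12,8]
#7 0x32→b12/s0 VC-HIT; vc=[2,8]
#8 0x23→b8/s0 VC-HIT; vc=[2,12]

SEQ = [MISS, MISS, L1-HIT, VC-HIT, L1-HIT, VC-HIT, MISS, VC-HIT, VC-HIT]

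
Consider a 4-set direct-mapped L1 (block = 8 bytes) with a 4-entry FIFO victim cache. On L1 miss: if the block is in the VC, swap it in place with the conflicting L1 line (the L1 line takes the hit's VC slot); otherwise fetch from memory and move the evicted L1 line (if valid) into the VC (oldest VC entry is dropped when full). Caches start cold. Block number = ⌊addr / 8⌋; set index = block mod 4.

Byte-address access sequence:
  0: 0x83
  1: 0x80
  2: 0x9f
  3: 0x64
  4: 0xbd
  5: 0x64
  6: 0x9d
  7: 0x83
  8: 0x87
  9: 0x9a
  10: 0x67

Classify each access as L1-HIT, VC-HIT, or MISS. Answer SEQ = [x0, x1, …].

SEQ = [MISS, L1-HIT, MISS, MISS, MISS, L1-HIT, VC-HIT, VC-HIT, L1-HIT, L1-HIT, VC-HIT]

#0 0x83→b16/s0 MISS; vc=[]
#1 0x80→b16/s0 L1-HIT; vc=[]
#2 0x9f→b19/s3 MISS; vc=[]
#3 0x64→b12/s0 MISS; vc=[16]
#4 0xbd→b23/s3 MISS; vc=[16,19]
#5 0x64→b12/s0 L1-HIT; vc=[16,19]
#6 0x9d→b19/s3 VC-HIT; vc=[16,23]
#7 0x83→b16/s0 VC-HIT; vc=[12,23]
#8 0x87→b16/s0 L1-HIT; vc=[12,23]
#9 0x9a→b19/s3 L1-HIT; vc=[12,23]
#10 0x67→b12/s0 VC-HIT; vc=[16,23]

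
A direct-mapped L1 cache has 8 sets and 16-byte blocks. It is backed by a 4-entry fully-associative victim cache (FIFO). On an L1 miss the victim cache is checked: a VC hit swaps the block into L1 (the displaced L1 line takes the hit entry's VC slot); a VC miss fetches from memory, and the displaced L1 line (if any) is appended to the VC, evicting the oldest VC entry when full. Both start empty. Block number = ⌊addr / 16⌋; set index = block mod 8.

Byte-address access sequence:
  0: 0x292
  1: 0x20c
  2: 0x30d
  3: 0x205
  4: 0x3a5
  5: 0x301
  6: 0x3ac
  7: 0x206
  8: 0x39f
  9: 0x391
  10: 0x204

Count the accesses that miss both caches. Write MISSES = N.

  [0] addr=0x292 blk=41 s=1: MISS | VC []
  [1] addr=0x20c blk=32 s=0: MISS | VC []
  [2] addr=0x30d blk=48 s=0: MISS | VC [32]
  [3] addr=0x205 blk=32 s=0: VC-HIT | VC [48]
  [4] addr=0x3a5 blk=58 s=2: MISS | VC [48]
  [5] addr=0x301 blk=48 s=0: VC-HIT | VC [32]
  [6] addr=0x3ac blk=58 s=2: L1-HIT | VC [32]
  [7] addr=0x206 blk=32 s=0: VC-HIT | VC [48]
  [8] addr=0x39f blk=57 s=1: MISS | VC [48, 41]
  [9] addr=0x391 blk=57 s=1: L1-HIT | VC [48, 41]
  [10] addr=0x204 blk=32 s=0: L1-HIT | VC [48, 41]

MISSES = 5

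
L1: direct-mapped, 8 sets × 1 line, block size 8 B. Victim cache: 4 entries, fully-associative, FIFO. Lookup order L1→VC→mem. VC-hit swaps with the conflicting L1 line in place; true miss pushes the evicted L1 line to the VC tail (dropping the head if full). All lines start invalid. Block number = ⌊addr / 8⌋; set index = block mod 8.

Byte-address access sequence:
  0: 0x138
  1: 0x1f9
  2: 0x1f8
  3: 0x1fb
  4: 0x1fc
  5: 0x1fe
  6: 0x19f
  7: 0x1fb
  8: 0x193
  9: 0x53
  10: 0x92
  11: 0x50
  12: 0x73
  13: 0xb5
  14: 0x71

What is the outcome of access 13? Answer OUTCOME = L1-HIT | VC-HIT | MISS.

OUTCOME = MISS

0: 0x138 (blk 39, set 7) → MISS  vc=[]
1: 0x1f9 (blk 63, set 7) → MISS  vc=[39]
2: 0x1f8 (blk 63, set 7) → L1-HIT  vc=[39]
3: 0x1fb (blk 63, set 7) → L1-HIT  vc=[39]
4: 0x1fc (blk 63, set 7) → L1-HIT  vc=[39]
5: 0x1fe (blk 63, set 7) → L1-HIT  vc=[39]
6: 0x19f (blk 51, set 3) → MISS  vc=[39]
7: 0x1fb (blk 63, set 7) → L1-HIT  vc=[39]
8: 0x193 (blk 50, set 2) → MISS  vc=[39]
9: 0x53 (blk 10, set 2) → MISS  vc=[39, 50]
10: 0x92 (blk 18, set 2) → MISS  vc=[39, 50, 10]
11: 0x50 (blk 10, set 2) → VC-HIT  vc=[39, 50, 18]
12: 0x73 (blk 14, set 6) → MISS  vc=[39, 50, 18]
13: 0xb5 (blk 22, set 6) → MISS  vc=[39, 50, 18, 14]
14: 0x71 (blk 14, set 6) → VC-HIT  vc=[39, 50, 18, 22]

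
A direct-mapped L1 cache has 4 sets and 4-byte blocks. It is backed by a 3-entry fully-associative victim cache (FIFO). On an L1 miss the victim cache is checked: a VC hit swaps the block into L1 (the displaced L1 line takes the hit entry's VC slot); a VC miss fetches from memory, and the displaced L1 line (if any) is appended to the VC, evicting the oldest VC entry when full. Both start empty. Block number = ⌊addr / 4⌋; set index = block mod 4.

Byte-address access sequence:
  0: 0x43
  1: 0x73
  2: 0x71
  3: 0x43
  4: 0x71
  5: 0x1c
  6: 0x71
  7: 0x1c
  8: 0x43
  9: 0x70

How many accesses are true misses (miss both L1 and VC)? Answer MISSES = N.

MISSES = 3

0: 0x43 (blk 16, set 0) → MISS  vc=[]
1: 0x73 (blk 28, set 0) → MISS  vc=[16]
2: 0x71 (blk 28, set 0) → L1-HIT  vc=[16]
3: 0x43 (blk 16, set 0) → VC-HIT  vc=[28]
4: 0x71 (blk 28, set 0) → VC-HIT  vc=[16]
5: 0x1c (blk 7, set 3) → MISS  vc=[16]
6: 0x71 (blk 28, set 0) → L1-HIT  vc=[16]
7: 0x1c (blk 7, set 3) → L1-HIT  vc=[16]
8: 0x43 (blk 16, set 0) → VC-HIT  vc=[28]
9: 0x70 (blk 28, set 0) → VC-HIT  vc=[16]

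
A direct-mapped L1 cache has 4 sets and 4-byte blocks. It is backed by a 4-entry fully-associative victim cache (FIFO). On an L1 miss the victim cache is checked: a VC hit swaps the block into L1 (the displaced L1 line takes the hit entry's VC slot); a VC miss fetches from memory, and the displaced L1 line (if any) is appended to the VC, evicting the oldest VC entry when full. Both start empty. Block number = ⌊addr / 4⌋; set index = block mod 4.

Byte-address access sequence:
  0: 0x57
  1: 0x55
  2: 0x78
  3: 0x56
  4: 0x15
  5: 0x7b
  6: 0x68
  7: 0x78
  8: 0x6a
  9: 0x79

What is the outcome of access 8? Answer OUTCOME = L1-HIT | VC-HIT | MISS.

OUTCOME = VC-HIT

#0 0x57→b21/s1 MISS; vc=[]
#1 0x55→b21/s1 L1-HIT; vc=[]
#2 0x78→b30/s2 MISS; vc=[]
#3 0x56→b21/s1 L1-HIT; vc=[]
#4 0x15→b5/s1 MISS; vc=[21]
#5 0x7b→b30/s2 L1-HIT; vc=[21]
#6 0x68→b26/s2 MISS; vc=[21,30]
#7 0x78→b30/s2 VC-HIT; vc=[21,26]
#8 0x6a→b26/s2 VC-HIT; vc=[21,30]
#9 0x79→b30/s2 VC-HIT; vc=[21,26]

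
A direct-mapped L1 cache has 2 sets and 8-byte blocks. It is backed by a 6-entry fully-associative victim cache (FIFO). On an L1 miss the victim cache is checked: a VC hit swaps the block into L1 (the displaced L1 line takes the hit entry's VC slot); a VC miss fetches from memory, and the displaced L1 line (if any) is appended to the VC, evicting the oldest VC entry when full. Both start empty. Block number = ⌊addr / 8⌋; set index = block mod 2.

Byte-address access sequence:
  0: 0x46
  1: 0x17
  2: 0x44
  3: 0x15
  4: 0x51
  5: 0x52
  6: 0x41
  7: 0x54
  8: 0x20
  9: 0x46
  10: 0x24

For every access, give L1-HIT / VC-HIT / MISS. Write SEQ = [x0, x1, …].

SEQ = [MISS, MISS, VC-HIT, VC-HIT, MISS, L1-HIT, VC-HIT, VC-HIT, MISS, VC-HIT, VC-HIT]

0: 0x46 (blk 8, set 0) → MISS  vc=[]
1: 0x17 (blk 2, set 0) → MISS  vc=[8]
2: 0x44 (blk 8, set 0) → VC-HIT  vc=[2]
3: 0x15 (blk 2, set 0) → VC-HIT  vc=[8]
4: 0x51 (blk 10, set 0) → MISS  vc=[8, 2]
5: 0x52 (blk 10, set 0) → L1-HIT  vc=[8, 2]
6: 0x41 (blk 8, set 0) → VC-HIT  vc=[10, 2]
7: 0x54 (blk 10, set 0) → VC-HIT  vc=[8, 2]
8: 0x20 (blk 4, set 0) → MISS  vc=[8, 2, 10]
9: 0x46 (blk 8, set 0) → VC-HIT  vc=[4, 2, 10]
10: 0x24 (blk 4, set 0) → VC-HIT  vc=[8, 2, 10]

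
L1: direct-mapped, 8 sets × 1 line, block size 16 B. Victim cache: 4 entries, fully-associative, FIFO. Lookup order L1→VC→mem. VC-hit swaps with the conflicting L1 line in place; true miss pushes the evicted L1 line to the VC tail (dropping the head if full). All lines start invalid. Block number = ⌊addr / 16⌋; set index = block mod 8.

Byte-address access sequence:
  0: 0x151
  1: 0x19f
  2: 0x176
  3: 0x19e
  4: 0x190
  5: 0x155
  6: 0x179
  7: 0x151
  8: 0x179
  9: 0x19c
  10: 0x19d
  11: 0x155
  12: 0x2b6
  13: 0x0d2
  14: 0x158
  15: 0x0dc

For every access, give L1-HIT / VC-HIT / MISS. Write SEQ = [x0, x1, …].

  [0] addr=0x151 blk=21 s=5: MISS | VC []
  [1] addr=0x19f blk=25 s=1: MISS | VC []
  [2] addr=0x176 blk=23 s=7: MISS | VC []
  [3] addr=0x19e blk=25 s=1: L1-HIT | VC []
  [4] addr=0x190 blk=25 s=1: L1-HIT | VC []
  [5] addr=0x155 blk=21 s=5: L1-HIT | VC []
  [6] addr=0x179 blk=23 s=7: L1-HIT | VC []
  [7] addr=0x151 blk=21 s=5: L1-HIT | VC []
  [8] addr=0x179 blk=23 s=7: L1-HIT | VC []
  [9] addr=0x19c blk=25 s=1: L1-HIT | VC []
  [10] addr=0x19d blk=25 s=1: L1-HIT | VC []
  [11] addr=0x155 blk=21 s=5: L1-HIT | VC []
  [12] addr=0x2b6 blk=43 s=3: MISS | VC []
  [13] addr=0xd2 blk=13 s=5: MISS | VC [21]
  [14] addr=0x158 blk=21 s=5: VC-HIT | VC [13]
  [15] addr=0xdc blk=13 s=5: VC-HIT | VC [21]

SEQ = [MISS, MISS, MISS, L1-HIT, L1-HIT, L1-HIT, L1-HIT, L1-HIT, L1-HIT, L1-HIT, L1-HIT, L1-HIT, MISS, MISS, VC-HIT, VC-HIT]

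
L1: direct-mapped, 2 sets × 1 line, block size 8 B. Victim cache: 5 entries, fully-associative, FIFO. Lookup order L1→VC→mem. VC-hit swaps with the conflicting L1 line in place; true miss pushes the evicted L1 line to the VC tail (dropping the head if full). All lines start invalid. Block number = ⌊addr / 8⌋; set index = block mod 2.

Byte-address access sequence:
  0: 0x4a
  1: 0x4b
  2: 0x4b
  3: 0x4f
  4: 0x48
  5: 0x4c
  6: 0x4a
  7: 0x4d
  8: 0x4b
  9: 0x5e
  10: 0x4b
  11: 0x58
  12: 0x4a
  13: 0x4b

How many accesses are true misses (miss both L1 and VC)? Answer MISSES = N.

MISSES = 2

#0 0x4a→b9/s1 MISS; vc=[]
#1 0x4b→b9/s1 L1-HIT; vc=[]
#2 0x4b→b9/s1 L1-HIT; vc=[]
#3 0x4f→b9/s1 L1-HIT; vc=[]
#4 0x48→b9/s1 L1-HIT; vc=[]
#5 0x4c→b9/s1 L1-HIT; vc=[]
#6 0x4a→b9/s1 L1-HIT; vc=[]
#7 0x4d→b9/s1 L1-HIT; vc=[]
#8 0x4b→b9/s1 L1-HIT; vc=[]
#9 0x5e→b11/s1 MISS; vc=[9]
#10 0x4b→b9/s1 VC-HIT; vc=[11]
#11 0x58→b11/s1 VC-HIT; vc=[9]
#12 0x4a→b9/s1 VC-HIT; vc=[11]
#13 0x4b→b9/s1 L1-HIT; vc=[11]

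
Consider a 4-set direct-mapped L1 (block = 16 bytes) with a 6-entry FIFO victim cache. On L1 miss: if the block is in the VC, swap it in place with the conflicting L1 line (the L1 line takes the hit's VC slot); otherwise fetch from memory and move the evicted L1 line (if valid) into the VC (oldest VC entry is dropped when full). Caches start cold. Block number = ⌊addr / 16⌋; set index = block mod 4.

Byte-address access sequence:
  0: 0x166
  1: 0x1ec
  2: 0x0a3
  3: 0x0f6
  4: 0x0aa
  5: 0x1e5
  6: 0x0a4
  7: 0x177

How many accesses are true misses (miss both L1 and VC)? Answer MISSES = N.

MISSES = 5

0: 0x166 (blk 22, set 2) → MISS  vc=[]
1: 0x1ec (blk 30, set 2) → MISS  vc=[22]
2: 0xa3 (blk 10, set 2) → MISS  vc=[22, 30]
3: 0xf6 (blk 15, set 3) → MISS  vc=[22, 30]
4: 0xaa (blk 10, set 2) → L1-HIT  vc=[22, 30]
5: 0x1e5 (blk 30, set 2) → VC-HIT  vc=[22, 10]
6: 0xa4 (blk 10, set 2) → VC-HIT  vc=[22, 30]
7: 0x177 (blk 23, set 3) → MISS  vc=[22, 30, 15]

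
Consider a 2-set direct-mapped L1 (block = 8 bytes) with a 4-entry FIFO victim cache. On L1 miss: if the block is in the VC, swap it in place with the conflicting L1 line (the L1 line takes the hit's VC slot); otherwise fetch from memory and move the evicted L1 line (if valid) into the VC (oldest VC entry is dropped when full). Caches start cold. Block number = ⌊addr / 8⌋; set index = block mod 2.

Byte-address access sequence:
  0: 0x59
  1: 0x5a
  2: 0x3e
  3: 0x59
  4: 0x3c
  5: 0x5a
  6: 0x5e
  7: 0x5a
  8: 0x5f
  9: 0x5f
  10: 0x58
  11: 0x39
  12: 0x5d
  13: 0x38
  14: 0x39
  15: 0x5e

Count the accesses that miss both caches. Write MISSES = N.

MISSES = 2

0: 0x59 (blk 11, set 1) → MISS  vc=[]
1: 0x5a (blk 11, set 1) → L1-HIT  vc=[]
2: 0x3e (blk 7, set 1) → MISS  vc=[11]
3: 0x59 (blk 11, set 1) → VC-HIT  vc=[7]
4: 0x3c (blk 7, set 1) → VC-HIT  vc=[11]
5: 0x5a (blk 11, set 1) → VC-HIT  vc=[7]
6: 0x5e (blk 11, set 1) → L1-HIT  vc=[7]
7: 0x5a (blk 11, set 1) → L1-HIT  vc=[7]
8: 0x5f (blk 11, set 1) → L1-HIT  vc=[7]
9: 0x5f (blk 11, set 1) → L1-HIT  vc=[7]
10: 0x58 (blk 11, set 1) → L1-HIT  vc=[7]
11: 0x39 (blk 7, set 1) → VC-HIT  vc=[11]
12: 0x5d (blk 11, set 1) → VC-HIT  vc=[7]
13: 0x38 (blk 7, set 1) → VC-HIT  vc=[11]
14: 0x39 (blk 7, set 1) → L1-HIT  vc=[11]
15: 0x5e (blk 11, set 1) → VC-HIT  vc=[7]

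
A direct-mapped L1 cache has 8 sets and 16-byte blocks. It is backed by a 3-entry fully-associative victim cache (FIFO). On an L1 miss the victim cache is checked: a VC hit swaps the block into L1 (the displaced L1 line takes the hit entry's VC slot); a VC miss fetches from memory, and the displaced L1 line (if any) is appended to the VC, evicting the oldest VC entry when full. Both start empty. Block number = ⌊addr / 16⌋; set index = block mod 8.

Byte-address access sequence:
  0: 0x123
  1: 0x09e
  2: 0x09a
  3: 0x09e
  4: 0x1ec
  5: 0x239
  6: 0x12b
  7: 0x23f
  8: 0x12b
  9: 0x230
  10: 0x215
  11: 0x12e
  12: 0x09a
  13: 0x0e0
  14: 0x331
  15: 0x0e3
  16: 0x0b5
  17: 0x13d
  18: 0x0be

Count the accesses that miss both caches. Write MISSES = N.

MISSES = 9

0: 0x123 (blk 18, set 2) → MISS  vc=[]
1: 0x9e (blk 9, set 1) → MISS  vc=[]
2: 0x9a (blk 9, set 1) → L1-HIT  vc=[]
3: 0x9e (blk 9, set 1) → L1-HIT  vc=[]
4: 0x1ec (blk 30, set 6) → MISS  vc=[]
5: 0x239 (blk 35, set 3) → MISS  vc=[]
6: 0x12b (blk 18, set 2) → L1-HIT  vc=[]
7: 0x23f (blk 35, set 3) → L1-HIT  vc=[]
8: 0x12b (blk 18, set 2) → L1-HIT  vc=[]
9: 0x230 (blk 35, set 3) → L1-HIT  vc=[]
10: 0x215 (blk 33, set 1) → MISS  vc=[9]
11: 0x12e (blk 18, set 2) → L1-HIT  vc=[9]
12: 0x9a (blk 9, set 1) → VC-HIT  vc=[33]
13: 0xe0 (blk 14, set 6) → MISS  vc=[33, 30]
14: 0x331 (blk 51, set 3) → MISS  vc=[33, 30, 35]
15: 0xe3 (blk 14, set 6) → L1-HIT  vc=[33, 30, 35]
16: 0xb5 (blk 11, set 3) → MISS  vc=[30, 35, 51]
17: 0x13d (blk 19, set 3) → MISS  vc=[35, 51, 11]
18: 0xbe (blk 11, set 3) → VC-HIT  vc=[35, 51, 19]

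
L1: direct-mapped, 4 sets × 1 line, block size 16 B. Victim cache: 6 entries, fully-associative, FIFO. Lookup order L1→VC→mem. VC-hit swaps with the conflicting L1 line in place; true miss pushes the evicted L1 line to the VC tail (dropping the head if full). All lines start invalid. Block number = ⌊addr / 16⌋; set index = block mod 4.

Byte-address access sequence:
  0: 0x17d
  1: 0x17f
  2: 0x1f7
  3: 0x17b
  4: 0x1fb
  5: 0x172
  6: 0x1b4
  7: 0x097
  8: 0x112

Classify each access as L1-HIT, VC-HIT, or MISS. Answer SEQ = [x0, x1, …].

#0 0x17d→b23/s3 MISS; vc=[]
#1 0x17f→b23/s3 L1-HIT; vc=[]
#2 0x1f7→b31/s3 MISS; vc=[23]
#3 0x17b→b23/s3 VC-HIT; vc=[31]
#4 0x1fb→b31/s3 VC-HIT; vc=[23]
#5 0x172→b23/s3 VC-HIT; vc=[31]
#6 0x1b4→b27/s3 MISS; vc=[31,23]
#7 0x97→b9/s1 MISS; vc=[31,23]
#8 0x112→b17/s1 MISS; vc=[31,23,9]

SEQ = [MISS, L1-HIT, MISS, VC-HIT, VC-HIT, VC-HIT, MISS, MISS, MISS]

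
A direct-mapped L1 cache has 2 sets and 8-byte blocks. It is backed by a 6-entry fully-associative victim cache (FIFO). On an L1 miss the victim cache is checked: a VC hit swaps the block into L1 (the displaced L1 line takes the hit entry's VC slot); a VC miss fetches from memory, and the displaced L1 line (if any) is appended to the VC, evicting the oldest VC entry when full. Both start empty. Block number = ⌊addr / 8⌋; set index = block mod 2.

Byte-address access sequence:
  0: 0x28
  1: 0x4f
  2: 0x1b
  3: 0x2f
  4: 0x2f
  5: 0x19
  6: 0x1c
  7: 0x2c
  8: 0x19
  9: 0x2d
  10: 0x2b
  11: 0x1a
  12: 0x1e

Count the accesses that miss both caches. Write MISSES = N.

MISSES = 3

#0 0x28→b5/s1 MISS; vc=[]
#1 0x4f→b9/s1 MISS; vc=[5]
#2 0x1b→b3/s1 MISS; vc=[5,9]
#3 0x2f→b5/s1 VC-HIT; vc=[3,9]
#4 0x2f→b5/s1 L1-HIT; vc=[3,9]
#5 0x19→b3/s1 VC-HIT; vc=[5,9]
#6 0x1c→b3/s1 L1-HIT; vc=[5,9]
#7 0x2c→b5/s1 VC-HIT; vc=[3,9]
#8 0x19→b3/s1 VC-HIT; vc=[5,9]
#9 0x2d→b5/s1 VC-HIT; vc=[3,9]
#10 0x2b→b5/s1 L1-HIT; vc=[3,9]
#11 0x1a→b3/s1 VC-HIT; vc=[5,9]
#12 0x1e→b3/s1 L1-HIT; vc=[5,9]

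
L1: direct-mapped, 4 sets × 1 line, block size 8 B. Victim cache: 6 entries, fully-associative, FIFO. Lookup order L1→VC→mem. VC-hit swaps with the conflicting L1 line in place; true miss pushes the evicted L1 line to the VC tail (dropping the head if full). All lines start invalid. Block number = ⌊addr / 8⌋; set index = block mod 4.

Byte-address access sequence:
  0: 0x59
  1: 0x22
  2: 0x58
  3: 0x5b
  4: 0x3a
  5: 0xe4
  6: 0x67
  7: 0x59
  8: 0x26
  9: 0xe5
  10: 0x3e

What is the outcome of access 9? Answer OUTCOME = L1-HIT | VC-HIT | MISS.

#0 0x59→b11/s3 MISS; vc=[]
#1 0x22→b4/s0 MISS; vc=[]
#2 0x58→b11/s3 L1-HIT; vc=[]
#3 0x5b→b11/s3 L1-HIT; vc=[]
#4 0x3a→b7/s3 MISS; vc=[11]
#5 0xe4→b28/s0 MISS; vc=[11,4]
#6 0x67→b12/s0 MISS; vc=[11,4,28]
#7 0x59→b11/s3 VC-HIT; vc=[7,4,28]
#8 0x26→b4/s0 VC-HIT; vc=[7,12,28]
#9 0xe5→b28/s0 VC-HIT; vc=[7,12,4]
#10 0x3e→b7/s3 VC-HIT; vc=[11,12,4]

OUTCOME = VC-HIT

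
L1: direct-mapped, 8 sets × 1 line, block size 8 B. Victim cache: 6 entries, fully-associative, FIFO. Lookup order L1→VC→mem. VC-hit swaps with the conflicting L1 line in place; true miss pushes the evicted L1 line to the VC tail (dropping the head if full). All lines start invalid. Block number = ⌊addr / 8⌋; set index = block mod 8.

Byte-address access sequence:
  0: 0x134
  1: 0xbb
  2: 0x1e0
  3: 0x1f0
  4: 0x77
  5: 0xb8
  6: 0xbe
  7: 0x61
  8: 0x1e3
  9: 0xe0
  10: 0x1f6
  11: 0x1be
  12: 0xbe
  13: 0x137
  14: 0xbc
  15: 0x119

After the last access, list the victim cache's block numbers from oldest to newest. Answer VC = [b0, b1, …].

  [0] addr=0x134 blk=38 s=6: MISS | VC []
  [1] addr=0xbb blk=23 s=7: MISS | VC []
  [2] addr=0x1e0 blk=60 s=4: MISS | VC []
  [3] addr=0x1f0 blk=62 s=6: MISS | VC [38]
  [4] addr=0x77 blk=14 s=6: MISS | VC [38, 62]
  [5] addr=0xb8 blk=23 s=7: L1-HIT | VC [38, 62]
  [6] addr=0xbe blk=23 s=7: L1-HIT | VC [38, 62]
  [7] addr=0x61 blk=12 s=4: MISS | VC [38, 62, 60]
  [8] addr=0x1e3 blk=60 s=4: VC-HIT | VC [38, 62, 12]
  [9] addr=0xe0 blk=28 s=4: MISS | VC [38, 62, 12, 60]
  [10] addr=0x1f6 blk=62 s=6: VC-HIT | VC [38, 14, 12, 60]
  [11] addr=0x1be blk=55 s=7: MISS | VC [38, 14, 12, 60, 23]
  [12] addr=0xbe blk=23 s=7: VC-HIT | VC [38, 14, 12, 60, 55]
  [13] addr=0x137 blk=38 s=6: VC-HIT | VC [62, 14, 12, 60, 55]
  [14] addr=0xbc blk=23 s=7: L1-HIT | VC [62, 14, 12, 60, 55]
  [15] addr=0x119 blk=35 s=3: MISS | VC [62, 14, 12, 60, 55]

VC = [62, 14, 12, 60, 55]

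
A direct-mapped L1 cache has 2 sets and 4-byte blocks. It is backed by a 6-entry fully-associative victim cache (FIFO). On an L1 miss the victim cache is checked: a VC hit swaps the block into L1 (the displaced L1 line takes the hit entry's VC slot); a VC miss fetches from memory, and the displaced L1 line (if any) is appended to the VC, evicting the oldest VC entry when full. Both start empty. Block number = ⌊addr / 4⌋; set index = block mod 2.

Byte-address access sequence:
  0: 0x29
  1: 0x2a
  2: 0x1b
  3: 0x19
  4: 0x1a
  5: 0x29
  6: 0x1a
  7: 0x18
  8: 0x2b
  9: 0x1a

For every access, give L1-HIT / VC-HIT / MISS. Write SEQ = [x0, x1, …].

#0 0x29→b10/s0 MISS; vc=[]
#1 0x2a→b10/s0 L1-HIT; vc=[]
#2 0x1b→b6/s0 MISS; vc=[10]
#3 0x19→b6/s0 L1-HIT; vc=[10]
#4 0x1a→b6/s0 L1-HIT; vc=[10]
#5 0x29→b10/s0 VC-HIT; vc=[6]
#6 0x1a→b6/s0 VC-HIT; vc=[10]
#7 0x18→b6/s0 L1-HIT; vc=[10]
#8 0x2b→b10/s0 VC-HIT; vc=[6]
#9 0x1a→b6/s0 VC-HIT; vc=[10]

SEQ = [MISS, L1-HIT, MISS, L1-HIT, L1-HIT, VC-HIT, VC-HIT, L1-HIT, VC-HIT, VC-HIT]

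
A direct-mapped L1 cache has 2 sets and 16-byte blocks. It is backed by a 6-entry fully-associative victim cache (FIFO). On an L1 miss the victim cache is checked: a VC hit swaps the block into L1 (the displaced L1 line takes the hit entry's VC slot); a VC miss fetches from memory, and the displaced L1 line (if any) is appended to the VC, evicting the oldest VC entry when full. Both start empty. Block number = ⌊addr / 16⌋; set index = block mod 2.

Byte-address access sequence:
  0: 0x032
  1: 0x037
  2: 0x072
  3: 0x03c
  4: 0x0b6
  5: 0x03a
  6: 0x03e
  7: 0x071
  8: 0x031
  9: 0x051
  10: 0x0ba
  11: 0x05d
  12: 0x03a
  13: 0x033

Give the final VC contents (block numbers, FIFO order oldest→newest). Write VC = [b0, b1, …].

VC = [7, 11, 5]

0: 0x32 (blk 3, set 1) → MISS  vc=[]
1: 0x37 (blk 3, set 1) → L1-HIT  vc=[]
2: 0x72 (blk 7, set 1) → MISS  vc=[3]
3: 0x3c (blk 3, set 1) → VC-HIT  vc=[7]
4: 0xb6 (blk 11, set 1) → MISS  vc=[7, 3]
5: 0x3a (blk 3, set 1) → VC-HIT  vc=[7, 11]
6: 0x3e (blk 3, set 1) → L1-HIT  vc=[7, 11]
7: 0x71 (blk 7, set 1) → VC-HIT  vc=[3, 11]
8: 0x31 (blk 3, set 1) → VC-HIT  vc=[7, 11]
9: 0x51 (blk 5, set 1) → MISS  vc=[7, 11, 3]
10: 0xba (blk 11, set 1) → VC-HIT  vc=[7, 5, 3]
11: 0x5d (blk 5, set 1) → VC-HIT  vc=[7, 11, 3]
12: 0x3a (blk 3, set 1) → VC-HIT  vc=[7, 11, 5]
13: 0x33 (blk 3, set 1) → L1-HIT  vc=[7, 11, 5]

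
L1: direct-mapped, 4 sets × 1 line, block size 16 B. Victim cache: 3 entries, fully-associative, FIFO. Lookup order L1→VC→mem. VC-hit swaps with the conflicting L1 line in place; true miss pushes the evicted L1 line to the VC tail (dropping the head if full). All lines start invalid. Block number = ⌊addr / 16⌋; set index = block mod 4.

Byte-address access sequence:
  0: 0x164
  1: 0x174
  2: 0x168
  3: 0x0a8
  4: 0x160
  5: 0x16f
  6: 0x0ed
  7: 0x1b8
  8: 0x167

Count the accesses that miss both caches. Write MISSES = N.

0: 0x164 (blk 22, set 2) → MISS  vc=[]
1: 0x174 (blk 23, set 3) → MISS  vc=[]
2: 0x168 (blk 22, set 2) → L1-HIT  vc=[]
3: 0xa8 (blk 10, set 2) → MISS  vc=[22]
4: 0x160 (blk 22, set 2) → VC-HIT  vc=[10]
5: 0x16f (blk 22, set 2) → L1-HIT  vc=[10]
6: 0xed (blk 14, set 2) → MISS  vc=[10, 22]
7: 0x1b8 (blk 27, set 3) → MISS  vc=[10, 22, 23]
8: 0x167 (blk 22, set 2) → VC-HIT  vc=[10, 14, 23]

MISSES = 5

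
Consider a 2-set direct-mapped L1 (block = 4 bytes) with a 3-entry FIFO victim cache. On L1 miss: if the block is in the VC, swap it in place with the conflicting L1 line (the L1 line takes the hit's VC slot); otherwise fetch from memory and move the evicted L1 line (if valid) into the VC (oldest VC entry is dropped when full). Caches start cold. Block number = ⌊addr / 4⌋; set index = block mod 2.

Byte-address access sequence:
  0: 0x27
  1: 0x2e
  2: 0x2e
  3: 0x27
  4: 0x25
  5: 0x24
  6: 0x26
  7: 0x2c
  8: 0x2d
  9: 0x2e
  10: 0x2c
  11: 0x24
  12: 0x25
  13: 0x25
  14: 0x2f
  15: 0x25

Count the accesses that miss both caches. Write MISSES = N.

  [0] addr=0x27 blk=9 s=1: MISS | VC []
  [1] addr=0x2e blk=11 s=1: MISS | VC [9]
  [2] addr=0x2e blk=11 s=1: L1-HIT | VC [9]
  [3] addr=0x27 blk=9 s=1: VC-HIT | VC [11]
  [4] addr=0x25 blk=9 s=1: L1-HIT | VC [11]
  [5] addr=0x24 blk=9 s=1: L1-HIT | VC [11]
  [6] addr=0x26 blk=9 s=1: L1-HIT | VC [11]
  [7] addr=0x2c blk=11 s=1: VC-HIT | VC [9]
  [8] addr=0x2d blk=11 s=1: L1-HIT | VC [9]
  [9] addr=0x2e blk=11 s=1: L1-HIT | VC [9]
  [10] addr=0x2c blk=11 s=1: L1-HIT | VC [9]
  [11] addr=0x24 blk=9 s=1: VC-HIT | VC [11]
  [12] addr=0x25 blk=9 s=1: L1-HIT | VC [11]
  [13] addr=0x25 blk=9 s=1: L1-HIT | VC [11]
  [14] addr=0x2f blk=11 s=1: VC-HIT | VC [9]
  [15] addr=0x25 blk=9 s=1: VC-HIT | VC [11]

MISSES = 2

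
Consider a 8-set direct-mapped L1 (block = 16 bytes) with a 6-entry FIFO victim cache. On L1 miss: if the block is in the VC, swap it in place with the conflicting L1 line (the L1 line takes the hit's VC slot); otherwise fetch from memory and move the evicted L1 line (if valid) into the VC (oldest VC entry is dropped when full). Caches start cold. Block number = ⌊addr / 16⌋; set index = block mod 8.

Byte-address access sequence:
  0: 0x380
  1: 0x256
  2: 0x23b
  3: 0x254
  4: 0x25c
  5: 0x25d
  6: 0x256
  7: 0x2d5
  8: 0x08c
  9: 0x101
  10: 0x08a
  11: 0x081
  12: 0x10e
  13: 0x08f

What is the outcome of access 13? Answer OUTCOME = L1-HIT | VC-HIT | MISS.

OUTCOME = VC-HIT

0: 0x380 (blk 56, set 0) → MISS  vc=[]
1: 0x256 (blk 37, set 5) → MISS  vc=[]
2: 0x23b (blk 35, set 3) → MISS  vc=[]
3: 0x254 (blk 37, set 5) → L1-HIT  vc=[]
4: 0x25c (blk 37, set 5) → L1-HIT  vc=[]
5: 0x25d (blk 37, set 5) → L1-HIT  vc=[]
6: 0x256 (blk 37, set 5) → L1-HIT  vc=[]
7: 0x2d5 (blk 45, set 5) → MISS  vc=[37]
8: 0x8c (blk 8, set 0) → MISS  vc=[37, 56]
9: 0x101 (blk 16, set 0) → MISS  vc=[37, 56, 8]
10: 0x8a (blk 8, set 0) → VC-HIT  vc=[37, 56, 16]
11: 0x81 (blk 8, set 0) → L1-HIT  vc=[37, 56, 16]
12: 0x10e (blk 16, set 0) → VC-HIT  vc=[37, 56, 8]
13: 0x8f (blk 8, set 0) → VC-HIT  vc=[37, 56, 16]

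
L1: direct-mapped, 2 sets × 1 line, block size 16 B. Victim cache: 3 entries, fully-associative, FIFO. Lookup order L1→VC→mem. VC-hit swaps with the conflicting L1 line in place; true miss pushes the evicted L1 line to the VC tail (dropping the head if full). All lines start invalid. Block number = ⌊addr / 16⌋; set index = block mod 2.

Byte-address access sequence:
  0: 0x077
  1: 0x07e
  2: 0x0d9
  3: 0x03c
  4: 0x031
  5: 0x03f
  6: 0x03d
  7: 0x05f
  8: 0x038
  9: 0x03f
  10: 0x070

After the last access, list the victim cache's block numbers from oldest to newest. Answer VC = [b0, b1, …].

VC = [3, 13, 5]

#0 0x77→b7/s1 MISS; vc=[]
#1 0x7e→b7/s1 L1-HIT; vc=[]
#2 0xd9→b13/s1 MISS; vc=[7]
#3 0x3c→b3/s1 MISS; vc=[7,13]
#4 0x31→b3/s1 L1-HIT; vc=[7,13]
#5 0x3f→b3/s1 L1-HIT; vc=[7,13]
#6 0x3d→b3/s1 L1-HIT; vc=[7,13]
#7 0x5f→b5/s1 MISS; vc=[7,13,3]
#8 0x38→b3/s1 VC-HIT; vc=[7,13,5]
#9 0x3f→b3/s1 L1-HIT; vc=[7,13,5]
#10 0x70→b7/s1 VC-HIT; vc=[3,13,5]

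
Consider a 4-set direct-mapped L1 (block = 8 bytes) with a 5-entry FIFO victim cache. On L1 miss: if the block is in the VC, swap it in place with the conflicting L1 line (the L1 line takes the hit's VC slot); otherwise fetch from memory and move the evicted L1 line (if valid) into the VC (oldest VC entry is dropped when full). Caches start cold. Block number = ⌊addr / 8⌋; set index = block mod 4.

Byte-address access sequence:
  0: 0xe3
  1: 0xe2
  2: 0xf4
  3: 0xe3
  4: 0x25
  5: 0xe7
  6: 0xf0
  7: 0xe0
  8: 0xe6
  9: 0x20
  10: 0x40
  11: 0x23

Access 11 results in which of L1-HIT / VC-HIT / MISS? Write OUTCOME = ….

OUTCOME = VC-HIT

0: 0xe3 (blk 28, set 0) → MISS  vc=[]
1: 0xe2 (blk 28, set 0) → L1-HIT  vc=[]
2: 0xf4 (blk 30, set 2) → MISS  vc=[]
3: 0xe3 (blk 28, set 0) → L1-HIT  vc=[]
4: 0x25 (blk 4, set 0) → MISS  vc=[28]
5: 0xe7 (blk 28, set 0) → VC-HIT  vc=[4]
6: 0xf0 (blk 30, set 2) → L1-HIT  vc=[4]
7: 0xe0 (blk 28, set 0) → L1-HIT  vc=[4]
8: 0xe6 (blk 28, set 0) → L1-HIT  vc=[4]
9: 0x20 (blk 4, set 0) → VC-HIT  vc=[28]
10: 0x40 (blk 8, set 0) → MISS  vc=[28, 4]
11: 0x23 (blk 4, set 0) → VC-HIT  vc=[28, 8]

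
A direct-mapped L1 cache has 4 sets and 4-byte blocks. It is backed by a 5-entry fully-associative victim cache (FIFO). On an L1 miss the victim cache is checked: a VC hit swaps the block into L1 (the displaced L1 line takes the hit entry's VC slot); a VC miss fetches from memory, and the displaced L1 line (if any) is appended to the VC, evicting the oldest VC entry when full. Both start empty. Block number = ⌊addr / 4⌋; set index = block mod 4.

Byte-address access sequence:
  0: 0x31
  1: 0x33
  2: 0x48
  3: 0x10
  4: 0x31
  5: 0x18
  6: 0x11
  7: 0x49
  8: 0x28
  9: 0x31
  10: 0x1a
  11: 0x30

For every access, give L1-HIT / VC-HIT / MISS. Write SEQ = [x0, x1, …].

#0 0x31→b12/s0 MISS; vc=[]
#1 0x33→b12/s0 L1-HIT; vc=[]
#2 0x48→b18/s2 MISS; vc=[]
#3 0x10→b4/s0 MISS; vc=[12]
#4 0x31→b12/s0 VC-HIT; vc=[4]
#5 0x18→b6/s2 MISS; vc=[4,18]
#6 0x11→b4/s0 VC-HIT; vc=[12,18]
#7 0x49→b18/s2 VC-HIT; vc=[12,6]
#8 0x28→b10/s2 MISS; vc=[12,6,18]
#9 0x31→b12/s0 VC-HIT; vc=[4,6,18]
#10 0x1a→b6/s2 VC-HIT; vc=[4,10,18]
#11 0x30→b12/s0 L1-HIT; vc=[4,10,18]

SEQ = [MISS, L1-HIT, MISS, MISS, VC-HIT, MISS, VC-HIT, VC-HIT, MISS, VC-HIT, VC-HIT, L1-HIT]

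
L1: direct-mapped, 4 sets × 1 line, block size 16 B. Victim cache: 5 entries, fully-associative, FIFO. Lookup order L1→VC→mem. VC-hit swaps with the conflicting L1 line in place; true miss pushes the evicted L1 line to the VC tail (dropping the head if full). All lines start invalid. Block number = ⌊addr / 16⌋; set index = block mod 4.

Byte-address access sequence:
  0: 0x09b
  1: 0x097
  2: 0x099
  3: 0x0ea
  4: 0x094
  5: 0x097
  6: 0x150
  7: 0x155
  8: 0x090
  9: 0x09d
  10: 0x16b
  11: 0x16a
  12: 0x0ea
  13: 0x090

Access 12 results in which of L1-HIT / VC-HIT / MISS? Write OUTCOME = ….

  [0] addr=0x9b blk=9 s=1: MISS | VC []
  [1] addr=0x97 blk=9 s=1: L1-HIT | VC []
  [2] addr=0x99 blk=9 s=1: L1-HIT | VC []
  [3] addr=0xea blk=14 s=2: MISS | VC []
  [4] addr=0x94 blk=9 s=1: L1-HIT | VC []
  [5] addr=0x97 blk=9 s=1: L1-HIT | VC []
  [6] addr=0x150 blk=21 s=1: MISS | VC [9]
  [7] addr=0x155 blk=21 s=1: L1-HIT | VC [9]
  [8] addr=0x90 blk=9 s=1: VC-HIT | VC [21]
  [9] addr=0x9d blk=9 s=1: L1-HIT | VC [21]
  [10] addr=0x16b blk=22 s=2: MISS | VC [21, 14]
  [11] addr=0x16a blk=22 s=2: L1-HIT | VC [21, 14]
  [12] addr=0xea blk=14 s=2: VC-HIT | VC [21, 22]
  [13] addr=0x90 blk=9 s=1: L1-HIT | VC [21, 22]

OUTCOME = VC-HIT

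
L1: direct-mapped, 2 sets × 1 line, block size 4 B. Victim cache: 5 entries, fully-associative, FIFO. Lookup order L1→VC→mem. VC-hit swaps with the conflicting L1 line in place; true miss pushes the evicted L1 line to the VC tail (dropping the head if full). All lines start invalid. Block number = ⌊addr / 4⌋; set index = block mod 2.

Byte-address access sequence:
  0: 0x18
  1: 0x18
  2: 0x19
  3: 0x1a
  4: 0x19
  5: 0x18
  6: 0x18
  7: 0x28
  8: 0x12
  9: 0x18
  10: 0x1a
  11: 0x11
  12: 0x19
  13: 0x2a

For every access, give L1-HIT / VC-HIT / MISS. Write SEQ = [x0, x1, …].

SEQ = [MISS, L1-HIT, L1-HIT, L1-HIT, L1-HIT, L1-HIT, L1-HIT, MISS, MISS, VC-HIT, L1-HIT, VC-HIT, VC-HIT, VC-HIT]

  [0] addr=0x18 blk=6 s=0: MISS | VC []
  [1] addr=0x18 blk=6 s=0: L1-HIT | VC []
  [2] addr=0x19 blk=6 s=0: L1-HIT | VC []
  [3] addr=0x1a blk=6 s=0: L1-HIT | VC []
  [4] addr=0x19 blk=6 s=0: L1-HIT | VC []
  [5] addr=0x18 blk=6 s=0: L1-HIT | VC []
  [6] addr=0x18 blk=6 s=0: L1-HIT | VC []
  [7] addr=0x28 blk=10 s=0: MISS | VC [6]
  [8] addr=0x12 blk=4 s=0: MISS | VC [6, 10]
  [9] addr=0x18 blk=6 s=0: VC-HIT | VC [4, 10]
  [10] addr=0x1a blk=6 s=0: L1-HIT | VC [4, 10]
  [11] addr=0x11 blk=4 s=0: VC-HIT | VC [6, 10]
  [12] addr=0x19 blk=6 s=0: VC-HIT | VC [4, 10]
  [13] addr=0x2a blk=10 s=0: VC-HIT | VC [4, 6]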